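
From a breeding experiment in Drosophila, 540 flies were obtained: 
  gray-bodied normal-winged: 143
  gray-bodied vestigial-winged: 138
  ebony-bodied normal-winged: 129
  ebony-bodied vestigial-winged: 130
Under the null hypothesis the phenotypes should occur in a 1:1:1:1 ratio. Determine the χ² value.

0.993

Under the 1:1:1:1 hypothesis (Σ ratio = 4, N = 540):
  gray-bodied normal-winged: 540 × 1/4 = 135
  gray-bodied vestigial-winged: 540 × 1/4 = 135
  ebony-bodied normal-winged: 540 × 1/4 = 135
  ebony-bodied vestigial-winged: 540 × 1/4 = 135
χ² = Σ (O − E)² / E
  gray-bodied normal-winged: (143 − 135)² / 135 = 0.4741
  gray-bodied vestigial-winged: (138 − 135)² / 135 = 0.0667
  ebony-bodied normal-winged: (129 − 135)² / 135 = 0.2667
  ebony-bodied vestigial-winged: (130 − 135)² / 135 = 0.1852
χ² = 0.4741 + 0.0667 + 0.2667 + 0.1852 = 0.9927 ≈ 0.993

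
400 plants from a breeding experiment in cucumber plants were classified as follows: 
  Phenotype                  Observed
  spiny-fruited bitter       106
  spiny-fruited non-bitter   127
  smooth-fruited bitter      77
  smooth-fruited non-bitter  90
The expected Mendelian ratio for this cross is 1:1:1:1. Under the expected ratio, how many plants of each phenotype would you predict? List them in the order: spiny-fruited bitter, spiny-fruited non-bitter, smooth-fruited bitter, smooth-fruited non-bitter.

Under the 1:1:1:1 hypothesis (Σ ratio = 4, N = 400):
  spiny-fruited bitter: 400 × 1/4 = 100
  spiny-fruited non-bitter: 400 × 1/4 = 100
  smooth-fruited bitter: 400 × 1/4 = 100
  smooth-fruited non-bitter: 400 × 1/4 = 100

100, 100, 100, 100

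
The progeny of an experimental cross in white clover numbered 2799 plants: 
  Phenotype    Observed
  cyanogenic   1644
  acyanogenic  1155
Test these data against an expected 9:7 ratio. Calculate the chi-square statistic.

7.025

Total ratio parts = 16. Expected numbers out of 2799:
  cyanogenic: 2799 × 9/16 = 1574.4375
  acyanogenic: 2799 × 7/16 = 1224.5625
χ² = Σ (O − E)² / E
  cyanogenic: (1644 − 1574.4375)² / 1574.4375 = 3.0734
  acyanogenic: (1155 − 1224.5625)² / 1224.5625 = 3.9516
χ² = 3.0734 + 3.9516 = 7.025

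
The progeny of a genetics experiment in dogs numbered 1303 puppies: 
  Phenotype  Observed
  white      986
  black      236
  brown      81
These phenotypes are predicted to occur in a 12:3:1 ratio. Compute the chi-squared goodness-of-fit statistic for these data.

0.364

The 12:3:1 ratio has 16 parts, so with N = 1303 the expected counts are:
  white: 1303 × 12/16 = 977.25
  black: 1303 × 3/16 = 244.3125
  brown: 1303 × 1/16 = 81.4375
χ² = Σ (O − E)² / E
  white: (986 − 977.25)² / 977.25 = 0.0783
  black: (236 − 244.3125)² / 244.3125 = 0.2828
  brown: (81 − 81.4375)² / 81.4375 = 0.0024
χ² = 0.0783 + 0.2828 + 0.0024 = 0.3635 ≈ 0.364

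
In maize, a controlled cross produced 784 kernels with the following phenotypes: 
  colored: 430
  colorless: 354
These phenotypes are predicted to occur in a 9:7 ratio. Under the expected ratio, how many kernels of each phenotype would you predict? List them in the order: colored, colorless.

441, 343

Expected counts for N = 784 under a 9:7 ratio (total parts = 16):
  colored: 784 × 9/16 = 441
  colorless: 784 × 7/16 = 343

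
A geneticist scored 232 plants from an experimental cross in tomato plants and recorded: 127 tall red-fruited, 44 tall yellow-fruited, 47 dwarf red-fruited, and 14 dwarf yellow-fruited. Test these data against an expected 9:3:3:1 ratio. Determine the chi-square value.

Total ratio parts = 16. Expected numbers out of 232:
  tall red-fruited: 232 × 9/16 = 130.5
  tall yellow-fruited: 232 × 3/16 = 43.5
  dwarf red-fruited: 232 × 3/16 = 43.5
  dwarf yellow-fruited: 232 × 1/16 = 14.5
χ² = Σ (O − E)² / E
  tall red-fruited: (127 − 130.5)² / 130.5 = 0.0939
  tall yellow-fruited: (44 − 43.5)² / 43.5 = 0.0057
  dwarf red-fruited: (47 − 43.5)² / 43.5 = 0.2816
  dwarf yellow-fruited: (14 − 14.5)² / 14.5 = 0.0172
χ² = 0.0939 + 0.0057 + 0.2816 + 0.0172 = 0.3984 ≈ 0.398

0.398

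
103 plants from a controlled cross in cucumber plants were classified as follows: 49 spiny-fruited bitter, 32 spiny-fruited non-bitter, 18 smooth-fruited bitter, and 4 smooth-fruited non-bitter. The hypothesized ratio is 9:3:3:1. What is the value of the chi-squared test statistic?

Under the 9:3:3:1 hypothesis (Σ ratio = 16, N = 103):
  spiny-fruited bitter: 103 × 9/16 = 57.9375
  spiny-fruited non-bitter: 103 × 3/16 = 19.3125
  smooth-fruited bitter: 103 × 3/16 = 19.3125
  smooth-fruited non-bitter: 103 × 1/16 = 6.4375
χ² = Σ (O − E)² / E
  spiny-fruited bitter: (49 − 57.9375)² / 57.9375 = 1.3787
  spiny-fruited non-bitter: (32 − 19.3125)² / 19.3125 = 8.3352
  smooth-fruited bitter: (18 − 19.3125)² / 19.3125 = 0.0892
  smooth-fruited non-bitter: (4 − 6.4375)² / 6.4375 = 0.9229
χ² = 1.3787 + 8.3352 + 0.0892 + 0.9229 = 10.726

10.726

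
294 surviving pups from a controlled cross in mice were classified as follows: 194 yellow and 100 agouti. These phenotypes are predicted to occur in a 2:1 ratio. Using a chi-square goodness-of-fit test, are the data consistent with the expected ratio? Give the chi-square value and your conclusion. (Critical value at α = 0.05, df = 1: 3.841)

Expected counts for N = 294 under a 2:1 ratio (total parts = 3):
  yellow: 294 × 2/3 = 196
  agouti: 294 × 1/3 = 98
χ² = Σ (O − E)² / E
  yellow: (194 − 196)² / 196 = 0.0204
  agouti: (100 − 98)² / 98 = 0.0408
χ² = 0.0204 + 0.0408 = 0.0612 ≈ 0.061
Degrees of freedom = 2 − 1 = 1; critical value at α = 0.05 is 3.841.
Since 0.061 < 3.841, we fail to reject the null hypothesis — the data are consistent with the 2:1 ratio.

0.061; consistent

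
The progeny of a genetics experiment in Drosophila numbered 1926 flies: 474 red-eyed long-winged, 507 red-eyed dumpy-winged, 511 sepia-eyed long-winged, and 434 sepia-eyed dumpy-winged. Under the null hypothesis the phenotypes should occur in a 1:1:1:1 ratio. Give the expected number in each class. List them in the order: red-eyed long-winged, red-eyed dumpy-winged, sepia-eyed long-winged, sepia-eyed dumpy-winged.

The 1:1:1:1 ratio has 4 parts, so with N = 1926 the expected counts are:
  red-eyed long-winged: 1926 × 1/4 = 481.5
  red-eyed dumpy-winged: 1926 × 1/4 = 481.5
  sepia-eyed long-winged: 1926 × 1/4 = 481.5
  sepia-eyed dumpy-winged: 1926 × 1/4 = 481.5

481.5, 481.5, 481.5, 481.5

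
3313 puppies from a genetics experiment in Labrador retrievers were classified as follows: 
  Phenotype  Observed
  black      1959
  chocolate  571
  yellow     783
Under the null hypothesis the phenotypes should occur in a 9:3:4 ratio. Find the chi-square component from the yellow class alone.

Expected counts for N = 3313 under a 9:3:4 ratio (total parts = 16):
  black: 3313 × 9/16 = 1863.5625
  chocolate: 3313 × 3/16 = 621.1875
  yellow: 3313 × 4/16 = 828.25
Contribution of yellow: (783 − 828.25)² / 828.25 = 2.4722

2.472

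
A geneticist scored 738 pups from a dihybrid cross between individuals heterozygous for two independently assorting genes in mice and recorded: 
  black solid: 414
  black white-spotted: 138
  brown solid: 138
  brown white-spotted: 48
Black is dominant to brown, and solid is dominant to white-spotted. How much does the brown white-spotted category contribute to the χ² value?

0.076

A dihybrid F₂ with independent assortment and complete dominance at both loci gives a 9:3:3:1 phenotypic ratio.
Under the 9:3:3:1 hypothesis (Σ ratio = 16, N = 738):
  black solid: 738 × 9/16 = 415.125
  black white-spotted: 738 × 3/16 = 138.375
  brown solid: 738 × 3/16 = 138.375
  brown white-spotted: 738 × 1/16 = 46.125
Contribution of brown white-spotted: (48 − 46.125)² / 46.125 = 0.0762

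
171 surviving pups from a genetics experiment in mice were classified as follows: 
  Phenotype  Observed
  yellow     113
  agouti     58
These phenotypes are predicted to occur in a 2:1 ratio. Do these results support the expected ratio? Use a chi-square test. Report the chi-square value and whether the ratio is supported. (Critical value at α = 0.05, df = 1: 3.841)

Total ratio parts = 3. Expected numbers out of 171:
  yellow: 171 × 2/3 = 114
  agouti: 171 × 1/3 = 57
χ² = Σ (O − E)² / E
  yellow: (113 − 114)² / 114 = 0.0088
  agouti: (58 − 57)² / 57 = 0.0175
χ² = 0.0088 + 0.0175 = 0.0263 ≈ 0.026
Degrees of freedom = 2 − 1 = 1; critical value at α = 0.05 is 3.841.
Since 0.026 < 3.841, we fail to reject the null hypothesis — the data are consistent with the 2:1 ratio.

0.026; consistent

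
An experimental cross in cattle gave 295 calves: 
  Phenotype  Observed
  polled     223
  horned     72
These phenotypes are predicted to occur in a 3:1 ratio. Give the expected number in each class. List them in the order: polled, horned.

221.25, 73.75

Expected counts for N = 295 under a 3:1 ratio (total parts = 4):
  polled: 295 × 3/4 = 221.25
  horned: 295 × 1/4 = 73.75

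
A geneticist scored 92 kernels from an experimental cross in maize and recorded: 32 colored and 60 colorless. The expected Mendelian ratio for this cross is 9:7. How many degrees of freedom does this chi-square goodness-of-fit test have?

1

A goodness-of-fit test with 2 phenotype classes has df = 2 − 1 = 1.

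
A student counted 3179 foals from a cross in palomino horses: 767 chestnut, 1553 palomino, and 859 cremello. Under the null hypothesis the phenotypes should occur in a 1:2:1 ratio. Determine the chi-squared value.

7.001

Total ratio parts = 4. Expected numbers out of 3179:
  chestnut: 3179 × 1/4 = 794.75
  palomino: 3179 × 2/4 = 1589.5
  cremello: 3179 × 1/4 = 794.75
χ² = Σ (O − E)² / E
  chestnut: (767 − 794.75)² / 794.75 = 0.9689
  palomino: (1553 − 1589.5)² / 1589.5 = 0.8382
  cremello: (859 − 794.75)² / 794.75 = 5.1942
χ² = 0.9689 + 0.8382 + 5.1942 = 7.0013 ≈ 7.001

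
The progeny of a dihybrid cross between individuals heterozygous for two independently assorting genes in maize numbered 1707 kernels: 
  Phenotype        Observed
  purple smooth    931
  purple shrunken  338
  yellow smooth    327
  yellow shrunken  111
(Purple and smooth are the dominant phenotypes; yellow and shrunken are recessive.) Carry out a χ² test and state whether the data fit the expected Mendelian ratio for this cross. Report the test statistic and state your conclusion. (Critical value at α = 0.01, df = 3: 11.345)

A dihybrid F₂ with independent assortment and complete dominance at both loci gives a 9:3:3:1 phenotypic ratio.
Under the 9:3:3:1 hypothesis (Σ ratio = 16, N = 1707):
  purple smooth: 1707 × 9/16 = 960.1875
  purple shrunken: 1707 × 3/16 = 320.0625
  yellow smooth: 1707 × 3/16 = 320.0625
  yellow shrunken: 1707 × 1/16 = 106.6875
χ² = Σ (O − E)² / E
  purple smooth: (931 − 960.1875)² / 960.1875 = 0.8872
  purple shrunken: (338 − 320.0625)² / 320.0625 = 1.0053
  yellow smooth: (327 − 320.0625)² / 320.0625 = 0.1504
  yellow shrunken: (111 − 106.6875)² / 106.6875 = 0.1743
χ² = 0.8872 + 1.0053 + 0.1504 + 0.1743 = 2.2172 ≈ 2.217
Degrees of freedom = 4 − 1 = 3; critical value at α = 0.01 is 11.345.
Since 2.217 < 11.345, we fail to reject the null hypothesis — the data are consistent with the 9:3:3:1 ratio.

2.217; consistent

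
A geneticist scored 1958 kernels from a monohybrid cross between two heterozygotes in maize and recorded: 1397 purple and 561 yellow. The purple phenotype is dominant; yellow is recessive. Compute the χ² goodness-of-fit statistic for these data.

For a monohybrid cross between heterozygotes with complete dominance, the expected phenotypic ratio is 3:1.
Expected counts for N = 1958 under a 3:1 ratio (total parts = 4):
  purple: 1958 × 3/4 = 1468.5
  yellow: 1958 × 1/4 = 489.5
χ² = Σ (O − E)² / E
  purple: (1397 − 1468.5)² / 1468.5 = 3.4813
  yellow: (561 − 489.5)² / 489.5 = 10.4438
χ² = 3.4813 + 10.4438 = 13.9251 ≈ 13.925

13.925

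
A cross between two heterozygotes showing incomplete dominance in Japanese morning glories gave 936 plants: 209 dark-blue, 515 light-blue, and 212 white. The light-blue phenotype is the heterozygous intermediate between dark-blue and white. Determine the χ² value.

9.459

With incomplete dominance, a heterozygote × heterozygote cross gives a 1:2:1 phenotypic ratio.
Total ratio parts = 4. Expected numbers out of 936:
  dark-blue: 936 × 1/4 = 234
  light-blue: 936 × 2/4 = 468
  white: 936 × 1/4 = 234
χ² = Σ (O − E)² / E
  dark-blue: (209 − 234)² / 234 = 2.6709
  light-blue: (515 − 468)² / 468 = 4.7201
  white: (212 − 234)² / 234 = 2.0684
χ² = 2.6709 + 4.7201 + 2.0684 = 9.4594 ≈ 9.459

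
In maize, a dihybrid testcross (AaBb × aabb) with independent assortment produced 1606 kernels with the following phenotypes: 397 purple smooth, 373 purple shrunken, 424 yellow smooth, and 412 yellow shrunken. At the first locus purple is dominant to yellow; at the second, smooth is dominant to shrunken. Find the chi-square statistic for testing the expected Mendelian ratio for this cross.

A dihybrid testcross with independent assortment gives a 1:1:1:1 ratio.
The 1:1:1:1 ratio has 4 parts, so with N = 1606 the expected counts are:
  purple smooth: 1606 × 1/4 = 401.5
  purple shrunken: 1606 × 1/4 = 401.5
  yellow smooth: 1606 × 1/4 = 401.5
  yellow shrunken: 1606 × 1/4 = 401.5
χ² = Σ (O − E)² / E
  purple smooth: (397 − 401.5)² / 401.5 = 0.0504
  purple shrunken: (373 − 401.5)² / 401.5 = 2.0230
  yellow smooth: (424 − 401.5)² / 401.5 = 1.2609
  yellow shrunken: (412 − 401.5)² / 401.5 = 0.2746
χ² = 0.0504 + 2.0230 + 1.2609 + 0.2746 = 3.6089 ≈ 3.609

3.609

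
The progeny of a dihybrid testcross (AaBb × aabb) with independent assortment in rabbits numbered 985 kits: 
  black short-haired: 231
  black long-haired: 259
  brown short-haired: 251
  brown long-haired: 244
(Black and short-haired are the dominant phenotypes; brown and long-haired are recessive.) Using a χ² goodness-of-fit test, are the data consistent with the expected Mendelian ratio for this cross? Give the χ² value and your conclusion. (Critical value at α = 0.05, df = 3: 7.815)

1.717; consistent

A dihybrid testcross with independent assortment gives a 1:1:1:1 ratio.
Expected counts for N = 985 under a 1:1:1:1 ratio (total parts = 4):
  black short-haired: 985 × 1/4 = 246.25
  black long-haired: 985 × 1/4 = 246.25
  brown short-haired: 985 × 1/4 = 246.25
  brown long-haired: 985 × 1/4 = 246.25
χ² = Σ (O − E)² / E
  black short-haired: (231 − 246.25)² / 246.25 = 0.9444
  black long-haired: (259 − 246.25)² / 246.25 = 0.6602
  brown short-haired: (251 − 246.25)² / 246.25 = 0.0916
  brown long-haired: (244 − 246.25)² / 246.25 = 0.0206
χ² = 0.9444 + 0.6602 + 0.0916 + 0.0206 = 1.7168 ≈ 1.717
Degrees of freedom = 4 − 1 = 3; critical value at α = 0.05 is 7.815.
Since 1.717 < 7.815, we fail to reject the null hypothesis — the data are consistent with the 1:1:1:1 ratio.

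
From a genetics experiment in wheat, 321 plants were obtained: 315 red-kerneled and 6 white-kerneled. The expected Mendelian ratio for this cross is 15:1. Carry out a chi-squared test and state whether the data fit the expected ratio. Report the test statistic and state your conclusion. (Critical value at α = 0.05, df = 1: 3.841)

10.514; not consistent

The 15:1 ratio has 16 parts, so with N = 321 the expected counts are:
  red-kerneled: 321 × 15/16 = 300.9375
  white-kerneled: 321 × 1/16 = 20.0625
χ² = Σ (O − E)² / E
  red-kerneled: (315 − 300.9375)² / 300.9375 = 0.6571
  white-kerneled: (6 − 20.0625)² / 20.0625 = 9.8569
χ² = 0.6571 + 9.8569 = 10.514
Degrees of freedom = 2 − 1 = 1; critical value at α = 0.05 is 3.841.
Since 10.514 > 3.841, we reject the null hypothesis — the data do not fit the 15:1 ratio.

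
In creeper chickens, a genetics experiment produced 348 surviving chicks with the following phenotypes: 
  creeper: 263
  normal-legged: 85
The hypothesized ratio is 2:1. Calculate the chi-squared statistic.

12.427

Expected counts for N = 348 under a 2:1 ratio (total parts = 3):
  creeper: 348 × 2/3 = 232
  normal-legged: 348 × 1/3 = 116
χ² = Σ (O − E)² / E
  creeper: (263 − 232)² / 232 = 4.1422
  normal-legged: (85 − 116)² / 116 = 8.2845
χ² = 4.1422 + 8.2845 = 12.4267 ≈ 12.427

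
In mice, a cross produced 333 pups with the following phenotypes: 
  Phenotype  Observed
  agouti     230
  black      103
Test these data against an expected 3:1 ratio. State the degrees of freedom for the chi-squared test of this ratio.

A goodness-of-fit test with 2 phenotype classes has df = 2 − 1 = 1.

1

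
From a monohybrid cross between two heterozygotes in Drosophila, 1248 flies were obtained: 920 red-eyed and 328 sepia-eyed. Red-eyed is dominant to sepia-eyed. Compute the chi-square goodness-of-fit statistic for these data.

1.094

For a monohybrid cross between heterozygotes with complete dominance, the expected phenotypic ratio is 3:1.
The 3:1 ratio has 4 parts, so with N = 1248 the expected counts are:
  red-eyed: 1248 × 3/4 = 936
  sepia-eyed: 1248 × 1/4 = 312
χ² = Σ (O − E)² / E
  red-eyed: (920 − 936)² / 936 = 0.2735
  sepia-eyed: (328 − 312)² / 312 = 0.8205
χ² = 0.2735 + 0.8205 = 1.094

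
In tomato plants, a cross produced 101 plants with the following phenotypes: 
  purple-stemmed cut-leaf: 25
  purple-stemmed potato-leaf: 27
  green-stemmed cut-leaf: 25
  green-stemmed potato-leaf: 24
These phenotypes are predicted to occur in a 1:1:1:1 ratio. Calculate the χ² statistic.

0.188

The 1:1:1:1 ratio has 4 parts, so with N = 101 the expected counts are:
  purple-stemmed cut-leaf: 101 × 1/4 = 25.25
  purple-stemmed potato-leaf: 101 × 1/4 = 25.25
  green-stemmed cut-leaf: 101 × 1/4 = 25.25
  green-stemmed potato-leaf: 101 × 1/4 = 25.25
χ² = Σ (O − E)² / E
  purple-stemmed cut-leaf: (25 − 25.25)² / 25.25 = 0.0025
  purple-stemmed potato-leaf: (27 − 25.25)² / 25.25 = 0.1213
  green-stemmed cut-leaf: (25 − 25.25)² / 25.25 = 0.0025
  green-stemmed potato-leaf: (24 − 25.25)² / 25.25 = 0.0619
χ² = 0.0025 + 0.1213 + 0.0025 + 0.0619 = 0.1882 ≈ 0.188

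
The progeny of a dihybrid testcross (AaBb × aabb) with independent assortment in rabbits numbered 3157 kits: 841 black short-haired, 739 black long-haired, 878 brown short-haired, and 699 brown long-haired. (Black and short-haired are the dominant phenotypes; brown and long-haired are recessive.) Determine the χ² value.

26.892

A dihybrid testcross with independent assortment gives a 1:1:1:1 ratio.
The 1:1:1:1 ratio has 4 parts, so with N = 3157 the expected counts are:
  black short-haired: 3157 × 1/4 = 789.25
  black long-haired: 3157 × 1/4 = 789.25
  brown short-haired: 3157 × 1/4 = 789.25
  brown long-haired: 3157 × 1/4 = 789.25
χ² = Σ (O − E)² / E
  black short-haired: (841 − 789.25)² / 789.25 = 3.3932
  black long-haired: (739 − 789.25)² / 789.25 = 3.1993
  brown short-haired: (878 − 789.25)² / 789.25 = 9.9798
  brown long-haired: (699 − 789.25)² / 789.25 = 10.3200
χ² = 3.3932 + 3.1993 + 9.9798 + 10.3200 = 26.8923 ≈ 26.892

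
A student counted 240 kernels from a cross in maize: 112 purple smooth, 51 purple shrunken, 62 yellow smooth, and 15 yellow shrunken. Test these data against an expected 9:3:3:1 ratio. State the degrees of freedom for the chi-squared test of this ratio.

A goodness-of-fit test with 4 phenotype classes has df = 4 − 1 = 3.

3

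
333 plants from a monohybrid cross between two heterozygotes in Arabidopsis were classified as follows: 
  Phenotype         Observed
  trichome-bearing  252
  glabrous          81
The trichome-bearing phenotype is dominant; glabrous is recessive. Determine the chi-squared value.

0.081

For a monohybrid cross between heterozygotes with complete dominance, the expected phenotypic ratio is 3:1.
Total ratio parts = 4. Expected numbers out of 333:
  trichome-bearing: 333 × 3/4 = 249.75
  glabrous: 333 × 1/4 = 83.25
χ² = Σ (O − E)² / E
  trichome-bearing: (252 − 249.75)² / 249.75 = 0.0203
  glabrous: (81 − 83.25)² / 83.25 = 0.0608
χ² = 0.0203 + 0.0608 = 0.0811 ≈ 0.081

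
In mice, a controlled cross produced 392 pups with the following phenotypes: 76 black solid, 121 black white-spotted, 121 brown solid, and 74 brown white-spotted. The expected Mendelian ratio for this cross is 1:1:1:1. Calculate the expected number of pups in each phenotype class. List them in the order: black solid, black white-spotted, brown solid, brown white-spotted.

98, 98, 98, 98

Total ratio parts = 4. Expected numbers out of 392:
  black solid: 392 × 1/4 = 98
  black white-spotted: 392 × 1/4 = 98
  brown solid: 392 × 1/4 = 98
  brown white-spotted: 392 × 1/4 = 98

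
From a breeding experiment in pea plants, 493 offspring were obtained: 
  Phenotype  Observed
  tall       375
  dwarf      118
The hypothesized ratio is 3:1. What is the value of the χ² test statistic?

Under the 3:1 hypothesis (Σ ratio = 4, N = 493):
  tall: 493 × 3/4 = 369.75
  dwarf: 493 × 1/4 = 123.25
χ² = Σ (O − E)² / E
  tall: (375 − 369.75)² / 369.75 = 0.0745
  dwarf: (118 − 123.25)² / 123.25 = 0.2236
χ² = 0.0745 + 0.2236 = 0.2981 ≈ 0.298

0.298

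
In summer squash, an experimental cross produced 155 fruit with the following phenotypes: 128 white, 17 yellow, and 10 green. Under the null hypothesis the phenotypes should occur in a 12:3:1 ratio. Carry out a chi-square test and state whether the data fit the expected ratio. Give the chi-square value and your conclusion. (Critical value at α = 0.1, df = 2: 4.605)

6.204; not consistent

Under the 12:3:1 hypothesis (Σ ratio = 16, N = 155):
  white: 155 × 12/16 = 116.25
  yellow: 155 × 3/16 = 29.0625
  green: 155 × 1/16 = 9.6875
χ² = Σ (O − E)² / E
  white: (128 − 116.25)² / 116.25 = 1.1876
  yellow: (17 − 29.0625)² / 29.0625 = 5.0066
  green: (10 − 9.6875)² / 9.6875 = 0.0101
χ² = 1.1876 + 5.0066 + 0.0101 = 6.2043 ≈ 6.204
Degrees of freedom = 3 − 1 = 2; critical value at α = 0.1 is 4.605.
Since 6.204 > 4.605, we reject the null hypothesis — the data do not fit the 12:3:1 ratio.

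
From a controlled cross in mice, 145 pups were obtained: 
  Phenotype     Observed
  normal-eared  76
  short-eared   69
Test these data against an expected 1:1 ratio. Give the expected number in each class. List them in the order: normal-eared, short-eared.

The 1:1 ratio has 2 parts, so with N = 145 the expected counts are:
  normal-eared: 145 × 1/2 = 72.5
  short-eared: 145 × 1/2 = 72.5

72.5, 72.5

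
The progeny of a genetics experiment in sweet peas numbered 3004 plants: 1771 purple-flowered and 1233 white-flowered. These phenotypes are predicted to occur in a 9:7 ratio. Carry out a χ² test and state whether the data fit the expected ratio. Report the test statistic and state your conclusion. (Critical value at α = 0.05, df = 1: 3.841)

8.930; not consistent

Expected counts for N = 3004 under a 9:7 ratio (total parts = 16):
  purple-flowered: 3004 × 9/16 = 1689.75
  white-flowered: 3004 × 7/16 = 1314.25
χ² = Σ (O − E)² / E
  purple-flowered: (1771 − 1689.75)² / 1689.75 = 3.9068
  white-flowered: (1233 − 1314.25)² / 1314.25 = 5.0231
χ² = 3.9068 + 5.0231 = 8.9299 ≈ 8.930
Degrees of freedom = 2 − 1 = 1; critical value at α = 0.05 is 3.841.
Since 8.930 > 3.841, we reject the null hypothesis — the data do not fit the 9:7 ratio.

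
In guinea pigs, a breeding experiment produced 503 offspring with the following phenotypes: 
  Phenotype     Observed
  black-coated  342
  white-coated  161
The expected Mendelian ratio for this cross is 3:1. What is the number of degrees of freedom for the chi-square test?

A goodness-of-fit test with 2 phenotype classes has df = 2 − 1 = 1.

1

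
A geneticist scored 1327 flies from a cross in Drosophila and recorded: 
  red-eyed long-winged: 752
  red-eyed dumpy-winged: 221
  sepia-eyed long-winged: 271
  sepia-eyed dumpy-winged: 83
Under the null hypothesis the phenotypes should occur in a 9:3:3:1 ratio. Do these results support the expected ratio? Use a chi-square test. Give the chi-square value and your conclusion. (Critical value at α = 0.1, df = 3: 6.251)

Total ratio parts = 16. Expected numbers out of 1327:
  red-eyed long-winged: 1327 × 9/16 = 746.4375
  red-eyed dumpy-winged: 1327 × 3/16 = 248.8125
  sepia-eyed long-winged: 1327 × 3/16 = 248.8125
  sepia-eyed dumpy-winged: 1327 × 1/16 = 82.9375
χ² = Σ (O − E)² / E
  red-eyed long-winged: (752 − 746.4375)² / 746.4375 = 0.0415
  red-eyed dumpy-winged: (221 − 248.8125)² / 248.8125 = 3.1089
  sepia-eyed long-winged: (271 − 248.8125)² / 248.8125 = 1.9785
  sepia-eyed dumpy-winged: (83 − 82.9375)² / 82.9375 = 0.0000
χ² = 0.0415 + 3.1089 + 1.9785 + 0.0000 = 5.1289 ≈ 5.129
Degrees of freedom = 4 − 1 = 3; critical value at α = 0.1 is 6.251.
Since 5.129 < 6.251, we fail to reject the null hypothesis — the data are consistent with the 9:3:3:1 ratio.

5.129; consistent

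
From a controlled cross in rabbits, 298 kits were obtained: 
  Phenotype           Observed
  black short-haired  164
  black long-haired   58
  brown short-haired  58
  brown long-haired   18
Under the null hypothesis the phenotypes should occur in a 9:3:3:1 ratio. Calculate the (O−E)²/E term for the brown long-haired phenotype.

Expected counts for N = 298 under a 9:3:3:1 ratio (total parts = 16):
  black short-haired: 298 × 9/16 = 167.625
  black long-haired: 298 × 3/16 = 55.875
  brown short-haired: 298 × 3/16 = 55.875
  brown long-haired: 298 × 1/16 = 18.625
Contribution of brown long-haired: (18 − 18.625)² / 18.625 = 0.0210

0.021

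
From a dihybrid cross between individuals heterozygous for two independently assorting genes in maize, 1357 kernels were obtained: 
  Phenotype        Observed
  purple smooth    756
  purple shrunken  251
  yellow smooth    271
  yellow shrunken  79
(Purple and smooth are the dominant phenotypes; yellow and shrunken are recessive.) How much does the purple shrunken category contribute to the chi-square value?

0.046

A dihybrid F₂ with independent assortment and complete dominance at both loci gives a 9:3:3:1 phenotypic ratio.
The 9:3:3:1 ratio has 16 parts, so with N = 1357 the expected counts are:
  purple smooth: 1357 × 9/16 = 763.3125
  purple shrunken: 1357 × 3/16 = 254.4375
  yellow smooth: 1357 × 3/16 = 254.4375
  yellow shrunken: 1357 × 1/16 = 84.8125
Contribution of purple shrunken: (251 − 254.4375)² / 254.4375 = 0.0464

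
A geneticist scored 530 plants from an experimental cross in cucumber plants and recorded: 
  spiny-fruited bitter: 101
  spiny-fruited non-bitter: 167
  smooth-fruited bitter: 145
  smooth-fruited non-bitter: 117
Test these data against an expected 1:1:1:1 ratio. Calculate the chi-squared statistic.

The 1:1:1:1 ratio has 4 parts, so with N = 530 the expected counts are:
  spiny-fruited bitter: 530 × 1/4 = 132.5
  spiny-fruited non-bitter: 530 × 1/4 = 132.5
  smooth-fruited bitter: 530 × 1/4 = 132.5
  smooth-fruited non-bitter: 530 × 1/4 = 132.5
χ² = Σ (O − E)² / E
  spiny-fruited bitter: (101 − 132.5)² / 132.5 = 7.4887
  spiny-fruited non-bitter: (167 − 132.5)² / 132.5 = 8.9830
  smooth-fruited bitter: (145 − 132.5)² / 132.5 = 1.1792
  smooth-fruited non-bitter: (117 − 132.5)² / 132.5 = 1.8132
χ² = 7.4887 + 8.9830 + 1.1792 + 1.8132 = 19.4641 ≈ 19.464

19.464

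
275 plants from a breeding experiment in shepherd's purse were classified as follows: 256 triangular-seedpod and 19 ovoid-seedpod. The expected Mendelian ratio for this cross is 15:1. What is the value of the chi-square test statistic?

0.204

Expected counts for N = 275 under a 15:1 ratio (total parts = 16):
  triangular-seedpod: 275 × 15/16 = 257.8125
  ovoid-seedpod: 275 × 1/16 = 17.1875
χ² = Σ (O − E)² / E
  triangular-seedpod: (256 − 257.8125)² / 257.8125 = 0.0127
  ovoid-seedpod: (19 − 17.1875)² / 17.1875 = 0.1911
χ² = 0.0127 + 0.1911 = 0.2038 ≈ 0.204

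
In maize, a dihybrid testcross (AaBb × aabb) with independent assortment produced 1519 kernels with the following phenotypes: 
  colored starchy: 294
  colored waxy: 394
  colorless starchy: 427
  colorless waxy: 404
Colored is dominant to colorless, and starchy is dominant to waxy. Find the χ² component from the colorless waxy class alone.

A dihybrid testcross with independent assortment gives a 1:1:1:1 ratio.
Total ratio parts = 4. Expected numbers out of 1519:
  colored starchy: 1519 × 1/4 = 379.75
  colored waxy: 1519 × 1/4 = 379.75
  colorless starchy: 1519 × 1/4 = 379.75
  colorless waxy: 1519 × 1/4 = 379.75
Contribution of colorless waxy: (404 − 379.75)² / 379.75 = 1.5486

1.549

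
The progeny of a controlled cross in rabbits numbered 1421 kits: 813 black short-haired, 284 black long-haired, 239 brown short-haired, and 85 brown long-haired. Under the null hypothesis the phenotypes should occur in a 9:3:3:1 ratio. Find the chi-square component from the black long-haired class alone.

1.158

The 9:3:3:1 ratio has 16 parts, so with N = 1421 the expected counts are:
  black short-haired: 1421 × 9/16 = 799.3125
  black long-haired: 1421 × 3/16 = 266.4375
  brown short-haired: 1421 × 3/16 = 266.4375
  brown long-haired: 1421 × 1/16 = 88.8125
Contribution of black long-haired: (284 − 266.4375)² / 266.4375 = 1.1577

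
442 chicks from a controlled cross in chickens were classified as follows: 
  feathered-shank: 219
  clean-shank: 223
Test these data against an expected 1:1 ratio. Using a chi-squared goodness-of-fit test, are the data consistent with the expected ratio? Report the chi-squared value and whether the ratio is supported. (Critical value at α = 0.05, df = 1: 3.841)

The 1:1 ratio has 2 parts, so with N = 442 the expected counts are:
  feathered-shank: 442 × 1/2 = 221
  clean-shank: 442 × 1/2 = 221
χ² = Σ (O − E)² / E
  feathered-shank: (219 − 221)² / 221 = 0.0181
  clean-shank: (223 − 221)² / 221 = 0.0181
χ² = 0.0181 + 0.0181 = 0.0362 ≈ 0.036
Degrees of freedom = 2 − 1 = 1; critical value at α = 0.05 is 3.841.
Since 0.036 < 3.841, we fail to reject the null hypothesis — the data are consistent with the 1:1 ratio.

0.036; consistent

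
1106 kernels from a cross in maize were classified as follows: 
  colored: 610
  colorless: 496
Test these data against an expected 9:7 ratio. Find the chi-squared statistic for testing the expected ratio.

The 9:7 ratio has 16 parts, so with N = 1106 the expected counts are:
  colored: 1106 × 9/16 = 622.125
  colorless: 1106 × 7/16 = 483.875
χ² = Σ (O − E)² / E
  colored: (610 − 622.125)² / 622.125 = 0.2363
  colorless: (496 − 483.875)² / 483.875 = 0.3038
χ² = 0.2363 + 0.3038 = 0.5401 ≈ 0.540

0.540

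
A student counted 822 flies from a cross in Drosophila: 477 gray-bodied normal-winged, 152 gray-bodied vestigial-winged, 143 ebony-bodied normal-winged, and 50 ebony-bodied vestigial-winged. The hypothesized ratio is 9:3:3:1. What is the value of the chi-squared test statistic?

1.332

The 9:3:3:1 ratio has 16 parts, so with N = 822 the expected counts are:
  gray-bodied normal-winged: 822 × 9/16 = 462.375
  gray-bodied vestigial-winged: 822 × 3/16 = 154.125
  ebony-bodied normal-winged: 822 × 3/16 = 154.125
  ebony-bodied vestigial-winged: 822 × 1/16 = 51.375
χ² = Σ (O − E)² / E
  gray-bodied normal-winged: (477 − 462.375)² / 462.375 = 0.4626
  gray-bodied vestigial-winged: (152 − 154.125)² / 154.125 = 0.0293
  ebony-bodied normal-winged: (143 − 154.125)² / 154.125 = 0.8030
  ebony-bodied vestigial-winged: (50 − 51.375)² / 51.375 = 0.0368
χ² = 0.4626 + 0.0293 + 0.8030 + 0.0368 = 1.3317 ≈ 1.332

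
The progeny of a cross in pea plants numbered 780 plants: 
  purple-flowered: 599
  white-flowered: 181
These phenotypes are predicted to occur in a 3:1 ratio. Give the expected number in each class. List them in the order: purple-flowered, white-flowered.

585, 195

Under the 3:1 hypothesis (Σ ratio = 4, N = 780):
  purple-flowered: 780 × 3/4 = 585
  white-flowered: 780 × 1/4 = 195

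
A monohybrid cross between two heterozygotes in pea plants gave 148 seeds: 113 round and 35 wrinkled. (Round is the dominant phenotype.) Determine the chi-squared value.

For a monohybrid cross between heterozygotes with complete dominance, the expected phenotypic ratio is 3:1.
Expected counts for N = 148 under a 3:1 ratio (total parts = 4):
  round: 148 × 3/4 = 111
  wrinkled: 148 × 1/4 = 37
χ² = Σ (O − E)² / E
  round: (113 − 111)² / 111 = 0.0360
  wrinkled: (35 − 37)² / 37 = 0.1081
χ² = 0.0360 + 0.1081 = 0.1441 ≈ 0.144

0.144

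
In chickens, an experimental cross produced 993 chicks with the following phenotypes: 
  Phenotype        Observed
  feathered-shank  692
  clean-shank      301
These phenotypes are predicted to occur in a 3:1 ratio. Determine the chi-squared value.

14.945

Under the 3:1 hypothesis (Σ ratio = 4, N = 993):
  feathered-shank: 993 × 3/4 = 744.75
  clean-shank: 993 × 1/4 = 248.25
χ² = Σ (O − E)² / E
  feathered-shank: (692 − 744.75)² / 744.75 = 3.7362
  clean-shank: (301 − 248.25)² / 248.25 = 11.2087
χ² = 3.7362 + 11.2087 = 14.9449 ≈ 14.945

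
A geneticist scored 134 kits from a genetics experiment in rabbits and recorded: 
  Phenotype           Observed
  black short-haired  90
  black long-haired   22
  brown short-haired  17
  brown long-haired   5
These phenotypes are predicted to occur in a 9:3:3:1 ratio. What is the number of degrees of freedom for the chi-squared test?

3

A goodness-of-fit test with 4 phenotype classes has df = 4 − 1 = 3.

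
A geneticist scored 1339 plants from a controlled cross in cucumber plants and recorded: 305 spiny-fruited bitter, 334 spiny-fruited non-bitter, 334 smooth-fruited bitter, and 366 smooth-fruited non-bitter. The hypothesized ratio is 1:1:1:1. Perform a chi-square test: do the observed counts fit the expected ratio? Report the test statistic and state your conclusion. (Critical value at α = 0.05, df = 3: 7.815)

Under the 1:1:1:1 hypothesis (Σ ratio = 4, N = 1339):
  spiny-fruited bitter: 1339 × 1/4 = 334.75
  spiny-fruited non-bitter: 1339 × 1/4 = 334.75
  smooth-fruited bitter: 1339 × 1/4 = 334.75
  smooth-fruited non-bitter: 1339 × 1/4 = 334.75
χ² = Σ (O − E)² / E
  spiny-fruited bitter: (305 − 334.75)² / 334.75 = 2.6440
  spiny-fruited non-bitter: (334 − 334.75)² / 334.75 = 0.0017
  smooth-fruited bitter: (334 − 334.75)² / 334.75 = 0.0017
  smooth-fruited non-bitter: (366 − 334.75)² / 334.75 = 2.9173
χ² = 2.6440 + 0.0017 + 0.0017 + 2.9173 = 5.5647 ≈ 5.565
Degrees of freedom = 4 − 1 = 3; critical value at α = 0.05 is 7.815.
Since 5.565 < 7.815, we fail to reject the null hypothesis — the data are consistent with the 1:1:1:1 ratio.

5.565; consistent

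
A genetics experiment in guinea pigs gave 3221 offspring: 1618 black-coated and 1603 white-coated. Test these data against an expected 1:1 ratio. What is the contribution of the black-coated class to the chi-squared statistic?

Expected counts for N = 3221 under a 1:1 ratio (total parts = 2):
  black-coated: 3221 × 1/2 = 1610.5
  white-coated: 3221 × 1/2 = 1610.5
Contribution of black-coated: (1618 − 1610.5)² / 1610.5 = 0.0349

0.035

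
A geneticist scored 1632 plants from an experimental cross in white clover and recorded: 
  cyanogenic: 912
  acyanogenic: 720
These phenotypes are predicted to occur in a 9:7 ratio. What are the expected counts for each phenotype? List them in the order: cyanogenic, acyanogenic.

The 9:7 ratio has 16 parts, so with N = 1632 the expected counts are:
  cyanogenic: 1632 × 9/16 = 918
  acyanogenic: 1632 × 7/16 = 714

918, 714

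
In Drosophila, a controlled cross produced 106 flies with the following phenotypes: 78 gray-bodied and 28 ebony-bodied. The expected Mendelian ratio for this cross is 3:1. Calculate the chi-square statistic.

0.113

Expected counts for N = 106 under a 3:1 ratio (total parts = 4):
  gray-bodied: 106 × 3/4 = 79.5
  ebony-bodied: 106 × 1/4 = 26.5
χ² = Σ (O − E)² / E
  gray-bodied: (78 − 79.5)² / 79.5 = 0.0283
  ebony-bodied: (28 − 26.5)² / 26.5 = 0.0849
χ² = 0.0283 + 0.0849 = 0.1132 ≈ 0.113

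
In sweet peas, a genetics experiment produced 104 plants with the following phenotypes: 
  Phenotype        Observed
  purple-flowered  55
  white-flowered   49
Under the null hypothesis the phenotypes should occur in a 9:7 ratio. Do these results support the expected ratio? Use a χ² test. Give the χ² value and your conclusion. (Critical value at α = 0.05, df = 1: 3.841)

0.479; consistent

Expected counts for N = 104 under a 9:7 ratio (total parts = 16):
  purple-flowered: 104 × 9/16 = 58.5
  white-flowered: 104 × 7/16 = 45.5
χ² = Σ (O − E)² / E
  purple-flowered: (55 − 58.5)² / 58.5 = 0.2094
  white-flowered: (49 − 45.5)² / 45.5 = 0.2692
χ² = 0.2094 + 0.2692 = 0.4786 ≈ 0.479
Degrees of freedom = 2 − 1 = 1; critical value at α = 0.05 is 3.841.
Since 0.479 < 3.841, we fail to reject the null hypothesis — the data are consistent with the 9:7 ratio.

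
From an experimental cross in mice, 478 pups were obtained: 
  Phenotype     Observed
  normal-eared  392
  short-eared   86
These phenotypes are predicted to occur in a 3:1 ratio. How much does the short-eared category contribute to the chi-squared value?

9.391

The 3:1 ratio has 4 parts, so with N = 478 the expected counts are:
  normal-eared: 478 × 3/4 = 358.5
  short-eared: 478 × 1/4 = 119.5
Contribution of short-eared: (86 − 119.5)² / 119.5 = 9.3912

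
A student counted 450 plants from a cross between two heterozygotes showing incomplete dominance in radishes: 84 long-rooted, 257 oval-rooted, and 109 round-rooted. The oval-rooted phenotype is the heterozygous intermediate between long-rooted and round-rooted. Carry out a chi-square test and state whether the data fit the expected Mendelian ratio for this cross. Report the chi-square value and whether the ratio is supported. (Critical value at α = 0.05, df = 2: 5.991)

11.880; not consistent

With incomplete dominance, a heterozygote × heterozygote cross gives a 1:2:1 phenotypic ratio.
The 1:2:1 ratio has 4 parts, so with N = 450 the expected counts are:
  long-rooted: 450 × 1/4 = 112.5
  oval-rooted: 450 × 2/4 = 225
  round-rooted: 450 × 1/4 = 112.5
χ² = Σ (O − E)² / E
  long-rooted: (84 − 112.5)² / 112.5 = 7.2200
  oval-rooted: (257 − 225)² / 225 = 4.5511
  round-rooted: (109 − 112.5)² / 112.5 = 0.1089
χ² = 7.2200 + 4.5511 + 0.1089 = 11.880
Degrees of freedom = 3 − 1 = 2; critical value at α = 0.05 is 5.991.
Since 11.880 > 5.991, we reject the null hypothesis — the data do not fit the 1:2:1 ratio.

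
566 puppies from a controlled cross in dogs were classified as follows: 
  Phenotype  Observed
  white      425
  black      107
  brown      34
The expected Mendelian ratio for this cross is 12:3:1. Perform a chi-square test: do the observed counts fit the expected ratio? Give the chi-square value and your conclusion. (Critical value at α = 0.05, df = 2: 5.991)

Under the 12:3:1 hypothesis (Σ ratio = 16, N = 566):
  white: 566 × 12/16 = 424.5
  black: 566 × 3/16 = 106.125
  brown: 566 × 1/16 = 35.375
χ² = Σ (O − E)² / E
  white: (425 − 424.5)² / 424.5 = 0.0006
  black: (107 − 106.125)² / 106.125 = 0.0072
  brown: (34 − 35.375)² / 35.375 = 0.0534
χ² = 0.0006 + 0.0072 + 0.0534 = 0.0612 ≈ 0.061
Degrees of freedom = 3 − 1 = 2; critical value at α = 0.05 is 5.991.
Since 0.061 < 5.991, we fail to reject the null hypothesis — the data are consistent with the 12:3:1 ratio.

0.061; consistent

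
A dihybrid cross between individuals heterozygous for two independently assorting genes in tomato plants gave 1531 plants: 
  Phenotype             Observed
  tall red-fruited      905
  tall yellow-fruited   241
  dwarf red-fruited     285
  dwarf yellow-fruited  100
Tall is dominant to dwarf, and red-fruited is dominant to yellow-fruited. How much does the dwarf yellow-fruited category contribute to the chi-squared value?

0.194

A dihybrid F₂ with independent assortment and complete dominance at both loci gives a 9:3:3:1 phenotypic ratio.
The 9:3:3:1 ratio has 16 parts, so with N = 1531 the expected counts are:
  tall red-fruited: 1531 × 9/16 = 861.1875
  tall yellow-fruited: 1531 × 3/16 = 287.0625
  dwarf red-fruited: 1531 × 3/16 = 287.0625
  dwarf yellow-fruited: 1531 × 1/16 = 95.6875
Contribution of dwarf yellow-fruited: (100 − 95.6875)² / 95.6875 = 0.1944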